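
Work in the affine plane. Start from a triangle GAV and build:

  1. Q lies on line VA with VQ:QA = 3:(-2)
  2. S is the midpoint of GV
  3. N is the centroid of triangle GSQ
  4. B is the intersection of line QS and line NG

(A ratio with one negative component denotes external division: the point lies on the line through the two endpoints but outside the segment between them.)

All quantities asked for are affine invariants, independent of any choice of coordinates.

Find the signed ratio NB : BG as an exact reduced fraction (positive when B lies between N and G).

NB:BG = -1/3

Assign G = (0, 0), A = (1, 0), V = (0, 1) — the answer is frame-independent, so this choice is without loss of generality.
1. Q lies on line VA with VQ:QA = 3:(-2) ⇒ Q = (3, -2)
2. S is the midpoint of GV ⇒ S = (0, 1/2)
3. N is the centroid of triangle GSQ ⇒ N = (1, -1/2)
4. B is the intersection of line QS and line NG ⇒ B = (3/2, -3/4)
B = N + t·(G−N) with t = -1/2, so NB:BG = t:(1−t) = -1/2:3/2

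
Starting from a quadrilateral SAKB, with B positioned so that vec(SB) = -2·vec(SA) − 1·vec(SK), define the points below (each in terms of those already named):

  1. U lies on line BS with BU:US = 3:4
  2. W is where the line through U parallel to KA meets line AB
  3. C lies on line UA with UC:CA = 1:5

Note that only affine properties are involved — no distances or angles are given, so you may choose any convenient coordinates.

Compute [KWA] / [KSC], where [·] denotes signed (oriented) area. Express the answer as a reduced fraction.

Work in coordinates with S = (0, 0), A = (1, 0), K = (0, 1), B = (-2, -1).
1. U lies on line BS with BU:US = 3:4 ⇒ U = (-8/7, -4/7)
2. W is where the line through U parallel to KA meets line AB ⇒ W = (-29/28, -19/28)
3. C lies on line UA with UC:CA = 1:5 ⇒ C = (-11/14, -10/21)
2·[KWA] = 19/7, 2·[KSC] = -11/14
[KWA]:[KSC] = 19/7:-11/14 = -38/11

[KWA]:[KSC] = -38/11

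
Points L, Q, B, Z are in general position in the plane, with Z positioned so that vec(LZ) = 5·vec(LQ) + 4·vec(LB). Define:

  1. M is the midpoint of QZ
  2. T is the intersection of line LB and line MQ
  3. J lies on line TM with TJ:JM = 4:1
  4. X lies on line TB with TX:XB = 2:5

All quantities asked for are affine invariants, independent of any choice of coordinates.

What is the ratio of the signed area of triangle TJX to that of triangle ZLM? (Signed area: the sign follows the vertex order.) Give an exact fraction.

Assign L = (0, 0), Q = (1, 0), B = (0, 1), Z = (5, 4) — the answer is frame-independent, so this choice is without loss of generality.
1. M is the midpoint of QZ ⇒ M = (3, 2)
2. T is the intersection of line LB and line MQ ⇒ T = (0, -1)
3. J lies on line TM with TJ:JM = 4:1 ⇒ J = (12/5, 7/5)
4. X lies on line TB with TX:XB = 2:5 ⇒ X = (0, -3/7)
2·[TJX] = 48/35, 2·[ZLM] = 2
[TJX]:[ZLM] = 48/35:2 = 24/35

[TJX]:[ZLM] = 24/35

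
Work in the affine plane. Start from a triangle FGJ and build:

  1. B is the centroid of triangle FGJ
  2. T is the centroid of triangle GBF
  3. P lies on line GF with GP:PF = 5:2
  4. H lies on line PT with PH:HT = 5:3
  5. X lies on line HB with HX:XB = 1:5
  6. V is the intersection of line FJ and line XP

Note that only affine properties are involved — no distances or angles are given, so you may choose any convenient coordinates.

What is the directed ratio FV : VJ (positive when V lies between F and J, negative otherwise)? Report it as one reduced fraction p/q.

Set F = (0, 0), G = (1, 0), J = (0, 1); any affine frame gives the same invariant.
1. B is the centroid of triangle FGJ ⇒ B = (1/3, 1/3)
2. T is the centroid of triangle GBF ⇒ T = (4/9, 1/9)
3. P lies on line GF with GP:PF = 5:2 ⇒ P = (2/7, 0)
4. H lies on line PT with PH:HT = 5:3 ⇒ H = (97/252, 5/72)
5. X lies on line HB with HX:XB = 1:5 ⇒ X = (569/1512, 49/432)
6. V is the intersection of line FJ and line XP ⇒ V = (0, -49/137)
V = F + t·(J−F) with t = -49/137, so FV:VJ = t:(1−t) = -49/137:186/137

FV:VJ = -49/186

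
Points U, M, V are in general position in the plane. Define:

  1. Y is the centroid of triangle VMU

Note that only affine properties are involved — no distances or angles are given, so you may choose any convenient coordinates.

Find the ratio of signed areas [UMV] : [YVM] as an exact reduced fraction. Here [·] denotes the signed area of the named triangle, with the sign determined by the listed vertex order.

Set U = (0, 0), M = (1, 0), V = (0, 1); any affine frame gives the same invariant.
1. Y is the centroid of triangle VMU ⇒ Y = (1/3, 1/3)
2·[UMV] = 1, 2·[YVM] = -1/3
[UMV]:[YVM] = 1:-1/3 = -3

[UMV]:[YVM] = -3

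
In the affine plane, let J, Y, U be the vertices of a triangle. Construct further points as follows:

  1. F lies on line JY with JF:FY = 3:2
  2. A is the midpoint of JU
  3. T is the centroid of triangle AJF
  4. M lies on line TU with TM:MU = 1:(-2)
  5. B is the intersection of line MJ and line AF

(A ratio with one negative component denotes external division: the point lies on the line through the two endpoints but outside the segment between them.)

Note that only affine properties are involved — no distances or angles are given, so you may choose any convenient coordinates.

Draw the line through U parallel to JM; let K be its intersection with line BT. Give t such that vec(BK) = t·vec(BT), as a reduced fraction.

Work in coordinates with J = (0, 0), Y = (1, 0), U = (0, 1).
1. F lies on line JY with JF:FY = 3:2 ⇒ F = (3/5, 0)
2. A is the midpoint of JU ⇒ A = (0, 1/2)
3. T is the centroid of triangle AJF ⇒ T = (1/5, 1/6)
4. M lies on line TU with TM:MU = 1:(-2) ⇒ M = (2/5, -2/3)
5. B is the intersection of line MJ and line AF ⇒ B = (-3/5, 1)
through U parallel to JM: direction (2/5, -2/3); meets BT at K = (1, -2/3)
K = B + t·(T−B) with t = 2

t = 2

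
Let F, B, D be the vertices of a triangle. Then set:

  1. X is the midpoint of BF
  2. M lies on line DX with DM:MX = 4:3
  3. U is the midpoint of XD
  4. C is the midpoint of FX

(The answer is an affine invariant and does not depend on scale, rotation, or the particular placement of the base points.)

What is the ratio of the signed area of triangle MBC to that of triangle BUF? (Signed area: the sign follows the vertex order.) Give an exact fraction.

Work in coordinates with F = (0, 0), B = (1, 0), D = (0, 1).
1. X is the midpoint of BF ⇒ X = (1/2, 0)
2. M lies on line DX with DM:MX = 4:3 ⇒ M = (2/7, 3/7)
3. U is the midpoint of XD ⇒ U = (1/4, 1/2)
4. C is the midpoint of FX ⇒ C = (1/4, 0)
2·[MBC] = -9/28, 2·[BUF] = 1/2
[MBC]:[BUF] = -9/28:1/2 = -9/14

[MBC]:[BUF] = -9/14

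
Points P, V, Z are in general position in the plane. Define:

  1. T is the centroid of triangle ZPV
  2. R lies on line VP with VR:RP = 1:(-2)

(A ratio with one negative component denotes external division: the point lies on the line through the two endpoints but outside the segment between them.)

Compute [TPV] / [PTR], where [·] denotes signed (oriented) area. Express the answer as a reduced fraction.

[TPV]:[PTR] = -1/2

Set P = (0, 0), V = (1, 0), Z = (0, 1); any affine frame gives the same invariant.
1. T is the centroid of triangle ZPV ⇒ T = (1/3, 1/3)
2. R lies on line VP with VR:RP = 1:(-2) ⇒ R = (2, 0)
2·[TPV] = 1/3, 2·[PTR] = -2/3
[TPV]:[PTR] = 1/3:-2/3 = -1/2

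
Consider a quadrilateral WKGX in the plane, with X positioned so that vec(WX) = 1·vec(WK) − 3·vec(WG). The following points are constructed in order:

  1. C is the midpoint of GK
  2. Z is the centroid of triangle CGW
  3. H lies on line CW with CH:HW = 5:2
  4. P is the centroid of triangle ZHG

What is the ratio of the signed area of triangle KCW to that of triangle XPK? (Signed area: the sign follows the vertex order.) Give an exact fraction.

Set W = (0, 0), K = (1, 0), G = (0, 1), X = (1, -3); any affine frame gives the same invariant.
1. C is the midpoint of GK ⇒ C = (1/2, 1/2)
2. Z is the centroid of triangle CGW ⇒ Z = (1/6, 1/2)
3. H lies on line CW with CH:HW = 5:2 ⇒ H = (1/7, 1/7)
4. P is the centroid of triangle ZHG ⇒ P = (13/126, 23/42)
2·[KCW] = 1/2, 2·[XPK] = -113/42
[KCW]:[XPK] = 1/2:-113/42 = -21/113

[KCW]:[XPK] = -21/113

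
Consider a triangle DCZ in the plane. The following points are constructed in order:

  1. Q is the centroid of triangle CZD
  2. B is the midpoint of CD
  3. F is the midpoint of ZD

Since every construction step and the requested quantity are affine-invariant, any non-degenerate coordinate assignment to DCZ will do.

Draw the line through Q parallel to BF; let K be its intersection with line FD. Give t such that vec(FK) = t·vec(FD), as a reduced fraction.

t = -1/3

Set D = (0, 0), C = (1, 0), Z = (0, 1); any affine frame gives the same invariant.
1. Q is the centroid of triangle CZD ⇒ Q = (1/3, 1/3)
2. B is the midpoint of CD ⇒ B = (1/2, 0)
3. F is the midpoint of ZD ⇒ F = (0, 1/2)
through Q parallel to BF: direction (-1/2, 1/2); meets FD at K = (0, 2/3)
K = F + t·(D−F) with t = -1/3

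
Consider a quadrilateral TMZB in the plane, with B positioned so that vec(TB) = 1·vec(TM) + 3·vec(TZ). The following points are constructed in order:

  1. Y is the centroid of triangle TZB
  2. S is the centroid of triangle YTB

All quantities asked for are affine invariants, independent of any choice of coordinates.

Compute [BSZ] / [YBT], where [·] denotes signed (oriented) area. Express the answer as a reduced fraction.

[BSZ]:[YBT] = 4/3

Choose coordinates T = (0, 0), M = (1, 0), Z = (0, 1), B = (1, 3).
1. Y is the centroid of triangle TZB ⇒ Y = (1/3, 4/3)
2. S is the centroid of triangle YTB ⇒ S = (4/9, 13/9)
2·[BSZ] = -4/9, 2·[YBT] = -1/3
[BSZ]:[YBT] = -4/9:-1/3 = 4/3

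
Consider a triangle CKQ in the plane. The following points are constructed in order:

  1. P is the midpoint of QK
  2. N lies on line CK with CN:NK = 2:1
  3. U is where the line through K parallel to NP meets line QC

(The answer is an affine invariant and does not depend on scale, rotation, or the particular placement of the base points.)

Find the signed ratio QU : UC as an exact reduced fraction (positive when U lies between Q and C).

QU:UC = -2/3

Assign C = (0, 0), K = (1, 0), Q = (0, 1) — the answer is frame-independent, so this choice is without loss of generality.
1. P is the midpoint of QK ⇒ P = (1/2, 1/2)
2. N lies on line CK with CN:NK = 2:1 ⇒ N = (2/3, 0)
3. U is where the line through K parallel to NP meets line QC ⇒ U = (0, 3)
U = Q + t·(C−Q) with t = -2, so QU:UC = t:(1−t) = -2:3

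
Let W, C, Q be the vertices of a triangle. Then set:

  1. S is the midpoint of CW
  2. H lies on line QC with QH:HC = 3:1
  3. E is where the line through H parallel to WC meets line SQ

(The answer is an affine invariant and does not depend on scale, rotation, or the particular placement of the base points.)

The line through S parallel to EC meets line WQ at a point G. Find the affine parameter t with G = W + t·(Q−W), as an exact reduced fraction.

t = 1/5

Work in coordinates with W = (0, 0), C = (1, 0), Q = (0, 1).
1. S is the midpoint of CW ⇒ S = (1/2, 0)
2. H lies on line QC with QH:HC = 3:1 ⇒ H = (3/4, 1/4)
3. E is where the line through H parallel to WC meets line SQ ⇒ E = (3/8, 1/4)
through S parallel to EC: direction (5/8, -1/4); meets WQ at G = (0, 1/5)
G = W + t·(Q−W) with t = 1/5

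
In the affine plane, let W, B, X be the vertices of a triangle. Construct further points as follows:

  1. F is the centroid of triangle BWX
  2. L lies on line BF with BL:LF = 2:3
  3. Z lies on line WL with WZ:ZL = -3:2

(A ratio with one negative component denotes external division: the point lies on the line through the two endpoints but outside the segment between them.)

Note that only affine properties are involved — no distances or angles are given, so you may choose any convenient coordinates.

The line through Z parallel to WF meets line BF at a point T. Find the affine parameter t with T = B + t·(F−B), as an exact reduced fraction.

Work in coordinates with W = (0, 0), B = (1, 0), X = (0, 1).
1. F is the centroid of triangle BWX ⇒ F = (1/3, 1/3)
2. L lies on line BF with BL:LF = 2:3 ⇒ L = (11/15, 2/15)
3. Z lies on line WL with WZ:ZL = -3:2 ⇒ Z = (11/5, 2/5)
through Z parallel to WF: direction (1/3, 1/3); meets BF at T = (23/15, -4/15)
T = B + t·(F−B) with t = -4/5

t = -4/5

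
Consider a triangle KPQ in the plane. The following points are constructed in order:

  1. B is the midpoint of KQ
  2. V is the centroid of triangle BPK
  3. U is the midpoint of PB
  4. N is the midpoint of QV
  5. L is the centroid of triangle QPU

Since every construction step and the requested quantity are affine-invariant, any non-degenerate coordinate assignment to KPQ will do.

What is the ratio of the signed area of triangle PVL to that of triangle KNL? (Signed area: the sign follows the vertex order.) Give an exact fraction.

Assign K = (0, 0), P = (1, 0), Q = (0, 1) — the answer is frame-independent, so this choice is without loss of generality.
1. B is the midpoint of KQ ⇒ B = (0, 1/2)
2. V is the centroid of triangle BPK ⇒ V = (1/3, 1/6)
3. U is the midpoint of PB ⇒ U = (1/2, 1/4)
4. N is the midpoint of QV ⇒ N = (1/6, 7/12)
5. L is the centroid of triangle QPU ⇒ L = (1/2, 5/12)
2·[PVL] = -7/36, 2·[KNL] = -2/9
[PVL]:[KNL] = -7/36:-2/9 = 7/8

[PVL]:[KNL] = 7/8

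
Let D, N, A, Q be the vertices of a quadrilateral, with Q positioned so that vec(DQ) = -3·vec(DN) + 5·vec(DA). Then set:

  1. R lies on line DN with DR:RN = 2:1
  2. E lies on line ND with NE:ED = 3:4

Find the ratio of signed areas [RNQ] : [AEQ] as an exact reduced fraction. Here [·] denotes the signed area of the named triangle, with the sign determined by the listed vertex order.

Set D = (0, 0), N = (1, 0), A = (0, 1), Q = (-3, 5); any affine frame gives the same invariant.
1. R lies on line DN with DR:RN = 2:1 ⇒ R = (2/3, 0)
2. E lies on line ND with NE:ED = 3:4 ⇒ E = (4/7, 0)
2·[RNQ] = 5/3, 2·[AEQ] = -5/7
[RNQ]:[AEQ] = 5/3:-5/7 = -7/3

[RNQ]:[AEQ] = -7/3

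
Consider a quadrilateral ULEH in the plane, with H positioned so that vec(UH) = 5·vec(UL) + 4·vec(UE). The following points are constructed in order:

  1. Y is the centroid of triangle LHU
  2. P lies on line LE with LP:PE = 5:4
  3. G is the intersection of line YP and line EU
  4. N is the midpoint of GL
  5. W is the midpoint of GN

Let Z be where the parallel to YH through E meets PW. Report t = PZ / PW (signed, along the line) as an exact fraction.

Assign U = (0, 0), L = (1, 0), E = (0, 1), H = (5, 4) — the answer is frame-independent, so this choice is without loss of generality.
1. Y is the centroid of triangle LHU ⇒ Y = (2, 4/3)
2. P lies on line LE with LP:PE = 5:4 ⇒ P = (4/9, 5/9)
3. G is the intersection of line YP and line EU ⇒ G = (0, 1/3)
4. N is the midpoint of GL ⇒ N = (1/2, 1/6)
5. W is the midpoint of GN ⇒ W = (1/4, 1/4)
through E parallel to YH: direction (3, 8/3); meets PW at Z = (72/43, 107/43)
Z = P + t·(W−P) with t = -272/43

t = -272/43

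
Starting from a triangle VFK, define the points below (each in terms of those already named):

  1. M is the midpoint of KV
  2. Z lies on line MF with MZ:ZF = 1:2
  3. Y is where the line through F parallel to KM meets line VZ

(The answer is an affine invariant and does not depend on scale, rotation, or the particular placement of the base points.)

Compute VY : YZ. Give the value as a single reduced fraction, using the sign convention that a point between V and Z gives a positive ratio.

Assign V = (0, 0), F = (1, 0), K = (0, 1) — the answer is frame-independent, so this choice is without loss of generality.
1. M is the midpoint of KV ⇒ M = (0, 1/2)
2. Z lies on line MF with MZ:ZF = 1:2 ⇒ Z = (1/3, 1/3)
3. Y is where the line through F parallel to KM meets line VZ ⇒ Y = (1, 1)
Y = V + t·(Z−V) with t = 3, so VY:YZ = t:(1−t) = 3:-2

VY:YZ = -3/2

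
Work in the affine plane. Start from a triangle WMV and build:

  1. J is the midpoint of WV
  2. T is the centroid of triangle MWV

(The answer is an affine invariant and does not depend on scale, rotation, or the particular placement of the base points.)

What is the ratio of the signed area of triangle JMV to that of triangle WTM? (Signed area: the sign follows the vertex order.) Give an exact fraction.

Set W = (0, 0), M = (1, 0), V = (0, 1); any affine frame gives the same invariant.
1. J is the midpoint of WV ⇒ J = (0, 1/2)
2. T is the centroid of triangle MWV ⇒ T = (1/3, 1/3)
2·[JMV] = 1/2, 2·[WTM] = -1/3
[JMV]:[WTM] = 1/2:-1/3 = -3/2

[JMV]:[WTM] = -3/2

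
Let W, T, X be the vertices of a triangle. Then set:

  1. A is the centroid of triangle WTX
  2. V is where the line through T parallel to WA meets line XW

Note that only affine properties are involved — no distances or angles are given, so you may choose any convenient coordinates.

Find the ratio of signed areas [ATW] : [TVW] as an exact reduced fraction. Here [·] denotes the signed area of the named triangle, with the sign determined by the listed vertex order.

[ATW]:[TVW] = 1/3

Set W = (0, 0), T = (1, 0), X = (0, 1); any affine frame gives the same invariant.
1. A is the centroid of triangle WTX ⇒ A = (1/3, 1/3)
2. V is where the line through T parallel to WA meets line XW ⇒ V = (0, -1)
2·[ATW] = -1/3, 2·[TVW] = -1
[ATW]:[TVW] = -1/3:-1 = 1/3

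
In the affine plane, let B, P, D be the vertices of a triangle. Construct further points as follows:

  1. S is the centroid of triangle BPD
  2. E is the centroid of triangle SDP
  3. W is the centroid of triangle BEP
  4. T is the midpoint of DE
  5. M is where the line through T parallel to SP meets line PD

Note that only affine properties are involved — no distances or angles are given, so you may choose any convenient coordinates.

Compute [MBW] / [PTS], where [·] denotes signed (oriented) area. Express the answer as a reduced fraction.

[MBW]:[PTS] = 11/9

Choose coordinates B = (0, 0), P = (1, 0), D = (0, 1).
1. S is the centroid of triangle BPD ⇒ S = (1/3, 1/3)
2. E is the centroid of triangle SDP ⇒ E = (4/9, 4/9)
3. W is the centroid of triangle BEP ⇒ W = (13/27, 4/27)
4. T is the midpoint of DE ⇒ T = (2/9, 13/18)
5. M is where the line through T parallel to SP meets line PD ⇒ M = (1/3, 2/3)
2·[MBW] = 22/81, 2·[PTS] = 2/9
[MBW]:[PTS] = 22/81:2/9 = 11/9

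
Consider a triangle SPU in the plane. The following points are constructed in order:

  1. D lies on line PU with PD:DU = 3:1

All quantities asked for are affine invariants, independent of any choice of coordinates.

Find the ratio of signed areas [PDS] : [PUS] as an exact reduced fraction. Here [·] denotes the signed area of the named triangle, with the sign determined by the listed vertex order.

[PDS]:[PUS] = 3/4

Assign S = (0, 0), P = (1, 0), U = (0, 1) — the answer is frame-independent, so this choice is without loss of generality.
1. D lies on line PU with PD:DU = 3:1 ⇒ D = (1/4, 3/4)
2·[PDS] = 3/4, 2·[PUS] = 1
[PDS]:[PUS] = 3/4:1 = 3/4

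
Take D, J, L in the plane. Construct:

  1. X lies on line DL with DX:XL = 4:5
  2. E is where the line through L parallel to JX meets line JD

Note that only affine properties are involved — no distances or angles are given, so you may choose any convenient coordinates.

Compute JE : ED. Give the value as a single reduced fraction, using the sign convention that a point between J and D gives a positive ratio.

Work in coordinates with D = (0, 0), J = (1, 0), L = (0, 1).
1. X lies on line DL with DX:XL = 4:5 ⇒ X = (0, 4/9)
2. E is where the line through L parallel to JX meets line JD ⇒ E = (9/4, 0)
E = J + t·(D−J) with t = -5/4, so JE:ED = t:(1−t) = -5/4:9/4

JE:ED = -5/9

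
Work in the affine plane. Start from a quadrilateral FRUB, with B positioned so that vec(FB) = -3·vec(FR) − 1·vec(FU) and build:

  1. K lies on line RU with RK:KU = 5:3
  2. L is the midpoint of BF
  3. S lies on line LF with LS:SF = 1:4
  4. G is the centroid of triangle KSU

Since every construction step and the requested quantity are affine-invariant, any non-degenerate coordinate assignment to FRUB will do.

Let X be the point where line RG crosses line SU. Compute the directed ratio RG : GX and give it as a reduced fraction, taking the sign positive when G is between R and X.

Assign F = (0, 0), R = (1, 0), U = (0, 1), B = (-3, -1) — the answer is frame-independent, so this choice is without loss of generality.
1. K lies on line RU with RK:KU = 5:3 ⇒ K = (3/8, 5/8)
2. L is the midpoint of BF ⇒ L = (-3/2, -1/2)
3. S lies on line LF with LS:SF = 1:4 ⇒ S = (-6/5, -2/5)
4. G is the centroid of triangle KSU ⇒ G = (-11/40, 49/120)
line RG meets SU at X = (-16/35, 7/15)
G = R + t·(X−R) with t = 7/8, so RG:GX = 7/8:1/8

RG:GX = 7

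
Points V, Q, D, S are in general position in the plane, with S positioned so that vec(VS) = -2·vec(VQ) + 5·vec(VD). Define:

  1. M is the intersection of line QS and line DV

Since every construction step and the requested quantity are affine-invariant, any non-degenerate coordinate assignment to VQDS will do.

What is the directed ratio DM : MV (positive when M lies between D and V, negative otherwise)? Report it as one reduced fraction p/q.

Set V = (0, 0), Q = (1, 0), D = (0, 1), S = (-2, 5); any affine frame gives the same invariant.
1. M is the intersection of line QS and line DV ⇒ M = (0, 5/3)
M = D + t·(V−D) with t = -2/3, so DM:MV = t:(1−t) = -2/3:5/3

DM:MV = -2/5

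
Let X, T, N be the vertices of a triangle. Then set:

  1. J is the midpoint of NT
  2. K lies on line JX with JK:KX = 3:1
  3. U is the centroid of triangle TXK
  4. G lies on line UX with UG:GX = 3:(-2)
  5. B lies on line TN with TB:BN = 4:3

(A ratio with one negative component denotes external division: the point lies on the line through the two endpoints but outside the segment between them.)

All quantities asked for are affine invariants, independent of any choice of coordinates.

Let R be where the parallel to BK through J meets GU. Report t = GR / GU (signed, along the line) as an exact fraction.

Set X = (0, 0), T = (1, 0), N = (0, 1); any affine frame gives the same invariant.
1. J is the midpoint of NT ⇒ J = (1/2, 1/2)
2. K lies on line JX with JK:KX = 3:1 ⇒ K = (1/8, 1/8)
3. U is the centroid of triangle TXK ⇒ U = (3/8, 1/24)
4. G lies on line UX with UG:GX = 3:(-2) ⇒ G = (-3/4, -1/12)
5. B lies on line TN with TB:BN = 4:3 ⇒ B = (3/7, 4/7)
through J parallel to BK: direction (-17/56, -25/56); meets GU at R = (9/52, 1/52)
R = G + t·(U−G) with t = 32/39

t = 32/39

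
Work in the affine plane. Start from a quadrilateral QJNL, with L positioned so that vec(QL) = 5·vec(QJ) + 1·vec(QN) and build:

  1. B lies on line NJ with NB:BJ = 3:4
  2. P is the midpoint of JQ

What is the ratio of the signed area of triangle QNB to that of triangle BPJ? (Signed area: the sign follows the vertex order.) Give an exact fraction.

[QNB]:[BPJ] = -3/2

Choose coordinates Q = (0, 0), J = (1, 0), N = (0, 1), L = (5, 1).
1. B lies on line NJ with NB:BJ = 3:4 ⇒ B = (3/7, 4/7)
2. P is the midpoint of JQ ⇒ P = (1/2, 0)
2·[QNB] = -3/7, 2·[BPJ] = 2/7
[QNB]:[BPJ] = -3/7:2/7 = -3/2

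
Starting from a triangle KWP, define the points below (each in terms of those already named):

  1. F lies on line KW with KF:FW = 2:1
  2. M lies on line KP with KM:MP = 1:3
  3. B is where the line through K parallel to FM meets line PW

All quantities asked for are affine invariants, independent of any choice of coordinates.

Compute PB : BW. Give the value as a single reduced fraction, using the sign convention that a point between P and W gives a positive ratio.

Assign K = (0, 0), W = (1, 0), P = (0, 1) — the answer is frame-independent, so this choice is without loss of generality.
1. F lies on line KW with KF:FW = 2:1 ⇒ F = (2/3, 0)
2. M lies on line KP with KM:MP = 1:3 ⇒ M = (0, 1/4)
3. B is where the line through K parallel to FM meets line PW ⇒ B = (8/5, -3/5)
B = P + t·(W−P) with t = 8/5, so PB:BW = t:(1−t) = 8/5:-3/5

PB:BW = -8/3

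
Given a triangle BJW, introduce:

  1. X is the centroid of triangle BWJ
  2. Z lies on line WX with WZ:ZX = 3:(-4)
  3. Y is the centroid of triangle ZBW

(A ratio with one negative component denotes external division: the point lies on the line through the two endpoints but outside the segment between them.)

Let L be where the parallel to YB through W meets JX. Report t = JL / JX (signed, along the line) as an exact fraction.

t = 9/7

Work in coordinates with B = (0, 0), J = (1, 0), W = (0, 1).
1. X is the centroid of triangle BWJ ⇒ X = (1/3, 1/3)
2. Z lies on line WX with WZ:ZX = 3:(-4) ⇒ Z = (-1, 3)
3. Y is the centroid of triangle ZBW ⇒ Y = (-1/3, 4/3)
through W parallel to YB: direction (1/3, -4/3); meets JX at L = (1/7, 3/7)
L = J + t·(X−J) with t = 9/7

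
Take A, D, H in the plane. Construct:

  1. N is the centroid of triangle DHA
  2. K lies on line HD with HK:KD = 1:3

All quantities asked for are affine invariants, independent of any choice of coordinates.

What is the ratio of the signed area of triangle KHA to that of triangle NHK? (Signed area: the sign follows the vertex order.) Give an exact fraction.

Set A = (0, 0), D = (1, 0), H = (0, 1); any affine frame gives the same invariant.
1. N is the centroid of triangle DHA ⇒ N = (1/3, 1/3)
2. K lies on line HD with HK:KD = 1:3 ⇒ K = (1/4, 3/4)
2·[KHA] = 1/4, 2·[NHK] = -1/12
[KHA]:[NHK] = 1/4:-1/12 = -3

[KHA]:[NHK] = -3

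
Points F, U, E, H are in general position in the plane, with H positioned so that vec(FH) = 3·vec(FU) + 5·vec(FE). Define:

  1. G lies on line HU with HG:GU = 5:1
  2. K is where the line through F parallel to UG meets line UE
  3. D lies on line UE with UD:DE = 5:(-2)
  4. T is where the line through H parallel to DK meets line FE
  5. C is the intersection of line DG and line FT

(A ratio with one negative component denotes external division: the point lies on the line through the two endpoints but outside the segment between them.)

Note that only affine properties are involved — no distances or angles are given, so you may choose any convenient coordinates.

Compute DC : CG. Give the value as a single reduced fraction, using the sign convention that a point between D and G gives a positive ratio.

Work in coordinates with F = (0, 0), U = (1, 0), E = (0, 1), H = (3, 5).
1. G lies on line HU with HG:GU = 5:1 ⇒ G = (4/3, 5/6)
2. K is where the line through F parallel to UG meets line UE ⇒ K = (2/7, 5/7)
3. D lies on line UE with UD:DE = 5:(-2) ⇒ D = (-2/3, 5/3)
4. T is where the line through H parallel to DK meets line FE ⇒ T = (0, 8)
5. C is the intersection of line DG and line FT ⇒ C = (0, 25/18)
C = D + t·(G−D) with t = 1/3, so DC:CG = t:(1−t) = 1/3:2/3

DC:CG = 1/2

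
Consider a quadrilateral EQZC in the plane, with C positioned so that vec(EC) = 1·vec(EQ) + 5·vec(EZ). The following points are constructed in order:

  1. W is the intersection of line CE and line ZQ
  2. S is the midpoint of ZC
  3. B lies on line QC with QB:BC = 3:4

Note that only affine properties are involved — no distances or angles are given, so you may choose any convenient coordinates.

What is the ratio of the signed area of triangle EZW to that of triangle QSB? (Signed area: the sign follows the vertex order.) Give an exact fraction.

Choose coordinates E = (0, 0), Q = (1, 0), Z = (0, 1), C = (1, 5).
1. W is the intersection of line CE and line ZQ ⇒ W = (1/6, 5/6)
2. S is the midpoint of ZC ⇒ S = (1/2, 3)
3. B lies on line QC with QB:BC = 3:4 ⇒ B = (1, 15/7)
2·[EZW] = -1/6, 2·[QSB] = -15/14
[EZW]:[QSB] = -1/6:-15/14 = 7/45

[EZW]:[QSB] = 7/45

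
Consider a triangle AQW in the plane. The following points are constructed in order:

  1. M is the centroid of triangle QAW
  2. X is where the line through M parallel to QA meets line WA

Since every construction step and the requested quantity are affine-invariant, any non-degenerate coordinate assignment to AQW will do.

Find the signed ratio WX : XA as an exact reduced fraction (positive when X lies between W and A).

Work in coordinates with A = (0, 0), Q = (1, 0), W = (0, 1).
1. M is the centroid of triangle QAW ⇒ M = (1/3, 1/3)
2. X is where the line through M parallel to QA meets line WA ⇒ X = (0, 1/3)
X = W + t·(A−W) with t = 2/3, so WX:XA = t:(1−t) = 2/3:1/3

WX:XA = 2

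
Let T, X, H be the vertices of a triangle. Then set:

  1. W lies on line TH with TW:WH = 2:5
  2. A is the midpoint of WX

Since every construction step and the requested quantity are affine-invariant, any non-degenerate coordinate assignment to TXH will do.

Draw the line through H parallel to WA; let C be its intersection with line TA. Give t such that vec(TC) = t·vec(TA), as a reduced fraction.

t = 7/2

Work in coordinates with T = (0, 0), X = (1, 0), H = (0, 1).
1. W lies on line TH with TW:WH = 2:5 ⇒ W = (0, 2/7)
2. A is the midpoint of WX ⇒ A = (1/2, 1/7)
through H parallel to WA: direction (1/2, -1/7); meets TA at C = (7/4, 1/2)
C = T + t·(A−T) with t = 7/2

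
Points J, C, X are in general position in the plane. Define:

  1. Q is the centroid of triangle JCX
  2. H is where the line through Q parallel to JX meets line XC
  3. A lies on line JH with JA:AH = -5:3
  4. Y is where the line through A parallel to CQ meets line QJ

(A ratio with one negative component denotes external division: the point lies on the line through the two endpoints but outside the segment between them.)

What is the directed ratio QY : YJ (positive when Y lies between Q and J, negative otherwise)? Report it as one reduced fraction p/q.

QY:YJ = -19/25

Choose coordinates J = (0, 0), C = (1, 0), X = (0, 1).
1. Q is the centroid of triangle JCX ⇒ Q = (1/3, 1/3)
2. H is where the line through Q parallel to JX meets line XC ⇒ H = (1/3, 2/3)
3. A lies on line JH with JA:AH = -5:3 ⇒ A = (5/6, 5/3)
4. Y is where the line through A parallel to CQ meets line QJ ⇒ Y = (25/18, 25/18)
Y = Q + t·(J−Q) with t = -19/6, so QY:YJ = t:(1−t) = -19/6:25/6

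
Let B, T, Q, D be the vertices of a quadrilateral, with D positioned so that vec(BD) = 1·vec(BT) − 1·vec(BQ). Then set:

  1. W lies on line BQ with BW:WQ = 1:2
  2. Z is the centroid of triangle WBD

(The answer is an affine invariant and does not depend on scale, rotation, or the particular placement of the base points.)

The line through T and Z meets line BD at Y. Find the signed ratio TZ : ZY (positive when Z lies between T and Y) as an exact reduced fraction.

Set B = (0, 0), T = (1, 0), Q = (0, 1), D = (1, -1); any affine frame gives the same invariant.
1. W lies on line BQ with BW:WQ = 1:2 ⇒ W = (0, 1/3)
2. Z is the centroid of triangle WBD ⇒ Z = (1/3, -2/9)
line TZ meets BD at Y = (1/4, -1/4)
Z = T + t·(Y−T) with t = 8/9, so TZ:ZY = 8/9:1/9

TZ:ZY = 8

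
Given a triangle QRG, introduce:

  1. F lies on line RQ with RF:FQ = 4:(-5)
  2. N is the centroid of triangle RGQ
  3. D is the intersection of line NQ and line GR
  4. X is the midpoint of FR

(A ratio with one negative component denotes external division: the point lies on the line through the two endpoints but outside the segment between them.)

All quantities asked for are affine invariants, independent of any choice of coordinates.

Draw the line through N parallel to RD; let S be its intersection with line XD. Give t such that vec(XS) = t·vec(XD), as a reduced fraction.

Set Q = (0, 0), R = (1, 0), G = (0, 1); any affine frame gives the same invariant.
1. F lies on line RQ with RF:FQ = 4:(-5) ⇒ F = (5, 0)
2. N is the centroid of triangle RGQ ⇒ N = (1/3, 1/3)
3. D is the intersection of line NQ and line GR ⇒ D = (1/2, 1/2)
4. X is the midpoint of FR ⇒ X = (3, 0)
through N parallel to RD: direction (-1/2, 1/2); meets XD at S = (1/12, 7/12)
S = X + t·(D−X) with t = 7/6

t = 7/6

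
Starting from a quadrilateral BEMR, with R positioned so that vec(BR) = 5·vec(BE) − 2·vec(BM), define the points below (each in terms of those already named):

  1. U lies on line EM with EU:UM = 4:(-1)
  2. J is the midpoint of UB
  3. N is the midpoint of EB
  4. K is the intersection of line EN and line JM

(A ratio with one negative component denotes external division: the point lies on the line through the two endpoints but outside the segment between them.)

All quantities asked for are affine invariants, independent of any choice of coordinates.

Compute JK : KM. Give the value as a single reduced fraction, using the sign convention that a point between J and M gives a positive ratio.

Set B = (0, 0), E = (1, 0), M = (0, 1), R = (5, -2); any affine frame gives the same invariant.
1. U lies on line EM with EU:UM = 4:(-1) ⇒ U = (-1/3, 4/3)
2. J is the midpoint of UB ⇒ J = (-1/6, 2/3)
3. N is the midpoint of EB ⇒ N = (1/2, 0)
4. K is the intersection of line EN and line JM ⇒ K = (-1/2, 0)
K = J + t·(M−J) with t = -2, so JK:KM = t:(1−t) = -2:3

JK:KM = -2/3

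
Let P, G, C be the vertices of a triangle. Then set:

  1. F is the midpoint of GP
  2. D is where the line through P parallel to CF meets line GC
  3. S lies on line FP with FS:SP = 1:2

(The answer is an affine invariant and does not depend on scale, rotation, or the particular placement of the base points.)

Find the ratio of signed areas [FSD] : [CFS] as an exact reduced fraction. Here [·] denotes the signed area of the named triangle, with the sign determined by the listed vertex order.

[FSD]:[CFS] = 2

Choose coordinates P = (0, 0), G = (1, 0), C = (0, 1).
1. F is the midpoint of GP ⇒ F = (1/2, 0)
2. D is where the line through P parallel to CF meets line GC ⇒ D = (-1, 2)
3. S lies on line FP with FS:SP = 1:2 ⇒ S = (1/3, 0)
2·[FSD] = -1/3, 2·[CFS] = -1/6
[FSD]:[CFS] = -1/3:-1/6 = 2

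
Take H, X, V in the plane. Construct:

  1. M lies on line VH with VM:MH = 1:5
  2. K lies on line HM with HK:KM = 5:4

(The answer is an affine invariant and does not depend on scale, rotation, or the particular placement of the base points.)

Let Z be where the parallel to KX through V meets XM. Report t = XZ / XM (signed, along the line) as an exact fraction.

t = 29/20

Choose coordinates H = (0, 0), X = (1, 0), V = (0, 1).
1. M lies on line VH with VM:MH = 1:5 ⇒ M = (0, 5/6)
2. K lies on line HM with HK:KM = 5:4 ⇒ K = (0, 25/54)
through V parallel to KX: direction (1, -25/54); meets XM at Z = (-9/20, 29/24)
Z = X + t·(M−X) with t = 29/20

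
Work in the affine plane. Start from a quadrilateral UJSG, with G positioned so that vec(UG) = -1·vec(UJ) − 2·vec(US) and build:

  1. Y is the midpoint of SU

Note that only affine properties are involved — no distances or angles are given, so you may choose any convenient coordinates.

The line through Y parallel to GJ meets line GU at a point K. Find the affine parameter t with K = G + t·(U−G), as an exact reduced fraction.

t = 3/2

Set U = (0, 0), J = (1, 0), S = (0, 1), G = (-1, -2); any affine frame gives the same invariant.
1. Y is the midpoint of SU ⇒ Y = (0, 1/2)
through Y parallel to GJ: direction (2, 2); meets GU at K = (1/2, 1)
K = G + t·(U−G) with t = 3/2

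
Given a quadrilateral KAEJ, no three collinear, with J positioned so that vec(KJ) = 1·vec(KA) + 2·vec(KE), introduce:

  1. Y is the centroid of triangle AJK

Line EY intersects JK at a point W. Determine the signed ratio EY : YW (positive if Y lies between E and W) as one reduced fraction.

Choose coordinates K = (0, 0), A = (1, 0), E = (0, 1), J = (1, 2).
1. Y is the centroid of triangle AJK ⇒ Y = (2/3, 2/3)
line EY meets JK at W = (2/5, 4/5)
Y = E + t·(W−E) with t = 5/3, so EY:YW = 5/3:-2/3

EY:YW = -5/2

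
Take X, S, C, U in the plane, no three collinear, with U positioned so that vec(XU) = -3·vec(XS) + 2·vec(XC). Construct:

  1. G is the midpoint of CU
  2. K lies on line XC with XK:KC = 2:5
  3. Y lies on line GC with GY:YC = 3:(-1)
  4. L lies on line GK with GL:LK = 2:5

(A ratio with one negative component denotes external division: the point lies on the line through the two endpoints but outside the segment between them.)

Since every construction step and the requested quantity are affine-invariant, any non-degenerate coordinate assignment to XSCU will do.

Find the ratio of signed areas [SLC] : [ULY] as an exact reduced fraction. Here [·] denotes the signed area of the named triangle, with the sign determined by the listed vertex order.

Work in coordinates with X = (0, 0), S = (1, 0), C = (0, 1), U = (-3, 2).
1. G is the midpoint of CU ⇒ G = (-3/2, 3/2)
2. K lies on line XC with XK:KC = 2:5 ⇒ K = (0, 2/7)
3. Y lies on line GC with GY:YC = 3:(-1) ⇒ Y = (3/4, 3/4)
4. L lies on line GK with GL:LK = 2:5 ⇒ L = (-15/14, 113/98)
2·[SLC] = -45/49, 2·[ULY] = 75/98
[SLC]:[ULY] = -45/49:75/98 = -6/5

[SLC]:[ULY] = -6/5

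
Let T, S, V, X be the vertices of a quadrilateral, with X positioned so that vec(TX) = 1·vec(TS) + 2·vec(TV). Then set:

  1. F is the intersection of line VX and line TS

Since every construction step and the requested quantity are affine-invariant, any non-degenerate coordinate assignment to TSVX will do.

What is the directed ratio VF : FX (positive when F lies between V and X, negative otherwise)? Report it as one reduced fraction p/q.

VF:FX = -1/2

Set T = (0, 0), S = (1, 0), V = (0, 1), X = (1, 2); any affine frame gives the same invariant.
1. F is the intersection of line VX and line TS ⇒ F = (-1, 0)
F = V + t·(X−V) with t = -1, so VF:FX = t:(1−t) = -1:2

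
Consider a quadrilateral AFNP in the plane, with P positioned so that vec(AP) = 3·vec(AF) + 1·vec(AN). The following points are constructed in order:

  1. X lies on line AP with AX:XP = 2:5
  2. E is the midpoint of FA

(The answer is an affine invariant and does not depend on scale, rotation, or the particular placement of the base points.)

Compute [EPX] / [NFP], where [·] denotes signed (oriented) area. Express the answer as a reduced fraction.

[EPX]:[NFP] = 5/42

Work in coordinates with A = (0, 0), F = (1, 0), N = (0, 1), P = (3, 1).
1. X lies on line AP with AX:XP = 2:5 ⇒ X = (6/7, 2/7)
2. E is the midpoint of FA ⇒ E = (1/2, 0)
2·[EPX] = 5/14, 2·[NFP] = 3
[EPX]:[NFP] = 5/14:3 = 5/42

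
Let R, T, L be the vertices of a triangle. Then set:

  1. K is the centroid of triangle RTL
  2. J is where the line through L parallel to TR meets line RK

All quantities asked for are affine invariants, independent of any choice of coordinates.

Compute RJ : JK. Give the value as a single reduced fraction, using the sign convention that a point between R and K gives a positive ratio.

RJ:JK = -3/2

Choose coordinates R = (0, 0), T = (1, 0), L = (0, 1).
1. K is the centroid of triangle RTL ⇒ K = (1/3, 1/3)
2. J is where the line through L parallel to TR meets line RK ⇒ J = (1, 1)
J = R + t·(K−R) with t = 3, so RJ:JK = t:(1−t) = 3:-2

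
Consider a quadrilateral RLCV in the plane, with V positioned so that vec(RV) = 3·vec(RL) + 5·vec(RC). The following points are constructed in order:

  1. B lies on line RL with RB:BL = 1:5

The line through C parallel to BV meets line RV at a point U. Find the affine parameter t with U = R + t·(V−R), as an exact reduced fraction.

Set R = (0, 0), L = (1, 0), C = (0, 1), V = (3, 5); any affine frame gives the same invariant.
1. B lies on line RL with RB:BL = 1:5 ⇒ B = (1/6, 0)
through C parallel to BV: direction (17/6, 5); meets RV at U = (-51/5, -17)
U = R + t·(V−R) with t = -17/5

t = -17/5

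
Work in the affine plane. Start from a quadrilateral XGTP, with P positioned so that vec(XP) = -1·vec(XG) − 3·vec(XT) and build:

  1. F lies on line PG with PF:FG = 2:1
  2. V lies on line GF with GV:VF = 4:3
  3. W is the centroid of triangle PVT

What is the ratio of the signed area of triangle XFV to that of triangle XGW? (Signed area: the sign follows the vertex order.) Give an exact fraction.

[XFV]:[XGW] = -1/2

Choose coordinates X = (0, 0), G = (1, 0), T = (0, 1), P = (-1, -3).
1. F lies on line PG with PF:FG = 2:1 ⇒ F = (1/3, -1)
2. V lies on line GF with GV:VF = 4:3 ⇒ V = (13/21, -4/7)
3. W is the centroid of triangle PVT ⇒ W = (-8/63, -6/7)
2·[XFV] = 3/7, 2·[XGW] = -6/7
[XFV]:[XGW] = 3/7:-6/7 = -1/2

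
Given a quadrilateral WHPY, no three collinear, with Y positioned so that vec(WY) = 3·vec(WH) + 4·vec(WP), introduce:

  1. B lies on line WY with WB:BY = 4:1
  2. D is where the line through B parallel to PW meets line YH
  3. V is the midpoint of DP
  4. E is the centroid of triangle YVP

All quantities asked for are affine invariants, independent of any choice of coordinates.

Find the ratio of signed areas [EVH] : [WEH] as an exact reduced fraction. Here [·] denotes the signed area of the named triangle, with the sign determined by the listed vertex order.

[EVH]:[WEH] = -3/23

Set W = (0, 0), H = (1, 0), P = (0, 1), Y = (3, 4); any affine frame gives the same invariant.
1. B lies on line WY with WB:BY = 4:1 ⇒ B = (12/5, 16/5)
2. D is where the line through B parallel to PW meets line YH ⇒ D = (12/5, 14/5)
3. V is the midpoint of DP ⇒ V = (6/5, 19/10)
4. E is the centroid of triangle YVP ⇒ E = (7/5, 23/10)
2·[EVH] = 3/10, 2·[WEH] = -23/10
[EVH]:[WEH] = 3/10:-23/10 = -3/23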